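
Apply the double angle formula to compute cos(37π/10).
cos(37π/10) = cos²37π/20 - sin²37π/20 = 0.5878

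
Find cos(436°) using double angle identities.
cos(436°) = 1 - 2sin²218° = 0.2419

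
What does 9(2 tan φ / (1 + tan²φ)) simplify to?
9(2 tan φ / (1 + tan²φ)) = 9(sin(2φ)) (using Double angle)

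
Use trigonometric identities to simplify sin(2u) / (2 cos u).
sin(2u) / (2 cos u) = sin u (using Double angle)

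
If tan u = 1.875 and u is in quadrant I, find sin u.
sin u = 0.8824 (using tan²u + 1 = sec²u)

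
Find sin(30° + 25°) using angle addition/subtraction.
sin(30° + 25°) = sin 30° cos 25° + cos 30° sin 25° = 0.8192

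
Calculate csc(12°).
csc(12°) = 4.81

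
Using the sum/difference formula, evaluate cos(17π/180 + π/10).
cos(17π/180 + π/10) = cos 17π/180 cos π/10 - sin 17π/180 sin π/10 = 0.8192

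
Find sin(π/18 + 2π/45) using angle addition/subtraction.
sin(π/18 + 2π/45) = sin π/18 cos 2π/45 + cos π/18 sin 2π/45 = 0.309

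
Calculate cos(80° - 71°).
cos(80° - 71°) = cos 80° cos 71° + sin 80° sin 71° = 0.9877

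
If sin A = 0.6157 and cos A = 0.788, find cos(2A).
cos(2A) = cos²A - sin²A = 0.2419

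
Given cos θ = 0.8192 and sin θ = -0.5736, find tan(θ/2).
tan(θ/2) = sin θ / (1 + cos θ) = -0.3153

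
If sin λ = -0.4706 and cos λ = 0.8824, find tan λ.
tan λ = sin λ / cos λ = -0.5333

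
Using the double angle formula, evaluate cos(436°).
cos(436°) = cos²218° - sin²218° = 0.2419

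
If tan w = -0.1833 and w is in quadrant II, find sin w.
sin w = 0.1803 (using tan²w + 1 = sec²w)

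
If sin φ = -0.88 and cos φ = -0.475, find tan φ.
tan φ = sin φ / cos φ = 1.853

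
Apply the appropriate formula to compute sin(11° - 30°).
sin(11° - 30°) = sin 11° cos 30° - cos 11° sin 30° = -0.3256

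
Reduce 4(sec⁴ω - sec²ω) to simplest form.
4(sec⁴ω - sec²ω) = 4(tan⁴ω + tan²ω) (using Pythagorean)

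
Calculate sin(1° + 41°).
sin(1° + 41°) = sin 1° cos 41° + cos 1° sin 41° = 0.6691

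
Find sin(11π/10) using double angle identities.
sin(11π/10) = 2 sin 11π/20 cos 11π/20 = -0.309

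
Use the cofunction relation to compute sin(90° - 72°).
sin(90° - 72°) = cos(72°) = 0.309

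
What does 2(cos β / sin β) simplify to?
2(cos β / sin β) = 2(cot β) (using Quotient identity)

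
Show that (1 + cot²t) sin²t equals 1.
LHS = csc²t · sin²t = (1/sin²t) · sin²t = 1 = RHS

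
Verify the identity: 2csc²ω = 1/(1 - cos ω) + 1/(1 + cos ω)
RHS = [(1 + cos ω) + (1 - cos ω)] / [(1 - cos ω)(1 + cos ω)] = 2/(1 - cos²ω) = 2/sin²ω = 2csc²ω = LHS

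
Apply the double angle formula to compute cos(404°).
cos(404°) = cos²202° - sin²202° = 0.7193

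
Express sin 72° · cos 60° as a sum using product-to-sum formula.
sin 72° cos 60° = (1/2)[sin(72°+60°) + sin(72°-60°)]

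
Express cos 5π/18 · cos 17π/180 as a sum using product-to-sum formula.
cos 5π/18 cos 17π/180 = (1/2)[cos(5π/18-17π/180) + cos(5π/18+17π/180)]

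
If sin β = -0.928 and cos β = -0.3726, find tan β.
tan β = sin β / cos β = 2.491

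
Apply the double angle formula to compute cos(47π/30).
cos(47π/30) = cos²47π/60 - sin²47π/60 = 0.2079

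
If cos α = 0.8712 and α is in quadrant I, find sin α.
sin α = 0.4909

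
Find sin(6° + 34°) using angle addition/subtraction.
sin(6° + 34°) = sin 6° cos 34° + cos 6° sin 34° = 0.6428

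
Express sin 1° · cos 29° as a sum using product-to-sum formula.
sin 1° cos 29° = (1/2)[sin(1°+29°) + sin(1°-29°)]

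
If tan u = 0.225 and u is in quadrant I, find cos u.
cos u = 0.9756 (using tan²u + 1 = sec²u)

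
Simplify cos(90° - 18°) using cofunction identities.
cos(90° - 18°) = sin(18°)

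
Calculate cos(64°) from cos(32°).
cos(64°) = 1 - 2sin²32° = 0.4384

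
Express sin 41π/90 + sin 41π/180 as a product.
sin 41π/90 + sin 41π/180 = 2 sin(41π/120) cos(41π/360)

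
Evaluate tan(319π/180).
tan(319π/180) = -0.8693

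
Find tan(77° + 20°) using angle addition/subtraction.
tan(77° + 20°) = (tan 77° + tan 20°)/(1 - tan 77° tan 20°) = -8.144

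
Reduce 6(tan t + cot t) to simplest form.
6(tan t + cot t) = 6(sec t csc t) (using Quotient identities)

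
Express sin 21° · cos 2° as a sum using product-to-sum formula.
sin 21° cos 2° = (1/2)[sin(21°+2°) + sin(21°-2°)]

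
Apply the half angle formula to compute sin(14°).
sin(14°) = √((1 - cos 28°)/2) = 0.2419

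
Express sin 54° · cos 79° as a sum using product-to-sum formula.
sin 54° cos 79° = (1/2)[sin(54°+79°) + sin(54°-79°)]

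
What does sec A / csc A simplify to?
sec A / csc A = tan A (using Reciprocal identities)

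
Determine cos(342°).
cos(342°) = 0.9511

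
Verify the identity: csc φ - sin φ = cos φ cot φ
LHS = 1/sin φ - sin φ = (1 - sin²φ)/sin φ = cos²φ/sin φ = cos φ · (cos φ/sin φ) = cos φ cot φ = RHS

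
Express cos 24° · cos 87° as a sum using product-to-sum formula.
cos 24° cos 87° = (1/2)[cos(24°-87°) + cos(24°+87°)]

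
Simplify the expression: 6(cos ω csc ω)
6(cos ω csc ω) = 6(cot ω) (using Reciprocal + quotient)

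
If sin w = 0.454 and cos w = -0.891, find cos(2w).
cos(2w) = cos²w - sin²w = 0.5878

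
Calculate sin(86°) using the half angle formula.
sin(86°) = √((1 - cos 172°)/2) = 0.9976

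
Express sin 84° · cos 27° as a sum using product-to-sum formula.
sin 84° cos 27° = (1/2)[sin(84°+27°) + sin(84°-27°)]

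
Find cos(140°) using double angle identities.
cos(140°) = 2cos²70° - 1 = -0.766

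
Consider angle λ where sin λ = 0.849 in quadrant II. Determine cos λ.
cos λ = ±√(1 - sin²λ) = -0.5284 (negative in QII)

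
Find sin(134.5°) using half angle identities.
sin(134.5°) = √((1 - cos 269°)/2) = 0.7133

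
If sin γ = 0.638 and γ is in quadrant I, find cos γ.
cos γ = 0.77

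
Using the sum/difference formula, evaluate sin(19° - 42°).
sin(19° - 42°) = sin 19° cos 42° - cos 19° sin 42° = -0.3907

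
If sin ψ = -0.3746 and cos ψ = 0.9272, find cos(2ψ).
cos(2ψ) = cos²ψ - sin²ψ = 0.7194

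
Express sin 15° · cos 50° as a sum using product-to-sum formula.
sin 15° cos 50° = (1/2)[sin(15°+50°) + sin(15°-50°)]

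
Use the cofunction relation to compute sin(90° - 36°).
sin(90° - 36°) = cos(36°) = 0.809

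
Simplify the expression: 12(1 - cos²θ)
12(1 - cos²θ) = 12(sin²θ) (using Pythagorean identity)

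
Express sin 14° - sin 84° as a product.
sin 14° - sin 84° = 2 cos(49°) sin(-35°)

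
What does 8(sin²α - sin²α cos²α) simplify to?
8(sin²α - sin²α cos²α) = 8(sin⁴α) (using Factoring)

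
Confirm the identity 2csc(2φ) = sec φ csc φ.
LHS = 2/sin(2φ) = 2/(2 sin φ cos φ) = 1/(sin φ cos φ) = (1/cos φ)(1/sin φ) = sec φ csc φ = RHS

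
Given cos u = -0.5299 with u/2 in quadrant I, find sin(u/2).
sin(u/2) = ±√((1 - cos u)/2); positive since u/2 ∈ QI, so sin(u/2) = 0.8746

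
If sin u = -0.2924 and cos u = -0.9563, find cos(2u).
cos(2u) = cos²u - sin²u = 0.829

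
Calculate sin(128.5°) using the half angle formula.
sin(128.5°) = √((1 - cos 257°)/2) = 0.7826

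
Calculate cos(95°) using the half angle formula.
cos(95°) = -√((1 + cos 190°)/2) = -0.08716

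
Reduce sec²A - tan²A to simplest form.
sec²A - tan²A = 1 (using Pythagorean identity)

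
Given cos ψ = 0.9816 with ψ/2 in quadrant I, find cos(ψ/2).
cos(ψ/2) = ±√((1 + cos ψ)/2); positive since ψ/2 ∈ QI, so cos(ψ/2) = 0.9954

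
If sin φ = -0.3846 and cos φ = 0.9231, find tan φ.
tan φ = sin φ / cos φ = -0.4166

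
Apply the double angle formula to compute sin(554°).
sin(554°) = 2 sin 277° cos 277° = -0.2419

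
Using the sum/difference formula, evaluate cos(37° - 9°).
cos(37° - 9°) = cos 37° cos 9° + sin 37° sin 9° = 0.8829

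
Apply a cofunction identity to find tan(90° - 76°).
tan(90° - 76°) = cot(76°) = 0.2493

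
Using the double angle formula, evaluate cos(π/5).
cos(π/5) = cos²π/10 - sin²π/10 = 0.809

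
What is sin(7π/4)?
sin(7π/4) = -√2/2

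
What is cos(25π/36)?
cos(25π/36) = -0.5736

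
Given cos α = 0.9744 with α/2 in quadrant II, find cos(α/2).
cos(α/2) = ±√((1 + cos α)/2); negative since α/2 ∈ QII, so cos(α/2) = -0.9936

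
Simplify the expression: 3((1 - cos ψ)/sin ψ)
3((1 - cos ψ)/sin ψ) = 3(tan(ψ/2)) (using Half angle)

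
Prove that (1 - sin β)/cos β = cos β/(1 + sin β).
LHS = (1 - sin β)(1 + sin β) / (cos β(1 + sin β)) = (1 - sin²β) / (cos β(1 + sin β)) = cos²β / (cos β(1 + sin β)) = cos β/(1 + sin β) = RHS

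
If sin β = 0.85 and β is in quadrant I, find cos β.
cos β = 0.5268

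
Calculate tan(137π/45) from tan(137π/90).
tan(137π/45) = 2 tan 137π/90 / (1 - tan²137π/90) = 0.1405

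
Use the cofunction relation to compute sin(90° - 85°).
sin(90° - 85°) = cos(85°) = 0.08716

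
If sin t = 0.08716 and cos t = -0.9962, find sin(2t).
sin(2t) = 2 sin t cos t = -0.1737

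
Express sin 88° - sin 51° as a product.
sin 88° - sin 51° = 2 cos(69.5°) sin(18.5°)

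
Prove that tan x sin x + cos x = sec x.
LHS = sin²x/cos x + cos x = (sin²x + cos²x)/cos x = 1/cos x = sec x = RHS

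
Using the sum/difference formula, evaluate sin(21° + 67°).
sin(21° + 67°) = sin 21° cos 67° + cos 21° sin 67° = 0.9994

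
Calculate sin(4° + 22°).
sin(4° + 22°) = sin 4° cos 22° + cos 4° sin 22° = 0.4384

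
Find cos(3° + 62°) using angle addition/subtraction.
cos(3° + 62°) = cos 3° cos 62° - sin 3° sin 62° = 0.4226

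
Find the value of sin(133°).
sin(133°) = 0.7314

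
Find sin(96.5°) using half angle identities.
sin(96.5°) = √((1 - cos 193°)/2) = 0.9936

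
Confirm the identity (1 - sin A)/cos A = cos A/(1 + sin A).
LHS = (1 - sin A)(1 + sin A) / (cos A(1 + sin A)) = (1 - sin²A) / (cos A(1 + sin A)) = cos²A / (cos A(1 + sin A)) = cos A/(1 + sin A) = RHS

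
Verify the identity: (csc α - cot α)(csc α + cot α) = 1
LHS = csc²α - cot²α = (1 + cot²α) - cot²α = 1 = RHS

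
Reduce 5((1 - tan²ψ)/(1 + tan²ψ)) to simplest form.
5((1 - tan²ψ)/(1 + tan²ψ)) = 5(cos(2ψ)) (using Double angle)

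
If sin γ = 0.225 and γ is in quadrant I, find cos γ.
cos γ = 0.9744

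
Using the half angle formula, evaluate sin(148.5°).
sin(148.5°) = √((1 - cos 297°)/2) = 0.5225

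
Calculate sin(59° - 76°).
sin(59° - 76°) = sin 59° cos 76° - cos 59° sin 76° = -0.2924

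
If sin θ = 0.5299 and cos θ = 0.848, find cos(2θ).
cos(2θ) = cos²θ - sin²θ = 0.4383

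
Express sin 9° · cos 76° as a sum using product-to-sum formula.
sin 9° cos 76° = (1/2)[sin(9°+76°) + sin(9°-76°)]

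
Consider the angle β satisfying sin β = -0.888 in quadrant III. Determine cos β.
cos β = ±√(1 - sin²β) = -0.4598 (negative in QIII)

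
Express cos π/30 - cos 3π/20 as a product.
cos π/30 - cos 3π/20 = -2 sin(11π/120) sin(-7π/120)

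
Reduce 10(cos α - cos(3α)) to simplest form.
10(cos α - cos(3α)) = 10(2 sin(2α) sin α) (using Sum-to-product)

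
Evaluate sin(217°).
sin(217°) = -0.6018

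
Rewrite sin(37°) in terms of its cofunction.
sin(37°) = cos(90° - 37°) = cos(53°)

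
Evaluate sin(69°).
sin(69°) = 0.9336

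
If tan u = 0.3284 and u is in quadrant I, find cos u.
cos u = 0.9501 (using tan²u + 1 = sec²u)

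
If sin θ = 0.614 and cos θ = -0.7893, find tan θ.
tan θ = sin θ / cos θ = -0.7779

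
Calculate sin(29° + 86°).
sin(29° + 86°) = sin 29° cos 86° + cos 29° sin 86° = 0.9063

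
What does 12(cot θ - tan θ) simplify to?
12(cot θ - tan θ) = 12(2 cot(2θ)) (using Double angle)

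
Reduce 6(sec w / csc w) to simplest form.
6(sec w / csc w) = 6(tan w) (using Reciprocal identities)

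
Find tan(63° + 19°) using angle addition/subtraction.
tan(63° + 19°) = (tan 63° + tan 19°)/(1 - tan 63° tan 19°) = 7.115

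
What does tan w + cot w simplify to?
tan w + cot w = sec w csc w (using Quotient identities)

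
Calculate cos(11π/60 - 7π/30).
cos(11π/60 - 7π/30) = cos 11π/60 cos 7π/30 + sin 11π/60 sin 7π/30 = 0.9877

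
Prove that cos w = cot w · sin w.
RHS = (cos w/sin w) · sin w = cos w = LHS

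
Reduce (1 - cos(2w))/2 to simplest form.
(1 - cos(2w))/2 = sin²w (using Power reduction)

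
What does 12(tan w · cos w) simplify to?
12(tan w · cos w) = 12(sin w) (using Quotient identity)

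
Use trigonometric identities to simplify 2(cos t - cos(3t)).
2(cos t - cos(3t)) = 2(2 sin(2t) sin t) (using Sum-to-product)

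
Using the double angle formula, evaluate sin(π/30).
sin(π/30) = 2 sin π/60 cos π/60 = 0.1045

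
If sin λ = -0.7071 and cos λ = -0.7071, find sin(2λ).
sin(2λ) = 2 sin λ cos λ = 1.0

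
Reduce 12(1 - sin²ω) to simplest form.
12(1 - sin²ω) = 12(cos²ω) (using Pythagorean identity)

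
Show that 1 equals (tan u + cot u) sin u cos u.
RHS = (sin u/cos u + cos u/sin u) sin u cos u = ((sin²u + cos²u)/(sin u cos u)) · sin u cos u = sin²u + cos²u = 1 = LHS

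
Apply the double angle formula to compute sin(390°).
sin(390°) = 2 sin 195° cos 195° = 1/2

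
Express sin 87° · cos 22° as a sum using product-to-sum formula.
sin 87° cos 22° = (1/2)[sin(87°+22°) + sin(87°-22°)]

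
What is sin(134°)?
sin(134°) = 0.7193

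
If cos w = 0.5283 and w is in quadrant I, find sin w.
sin w = 0.8491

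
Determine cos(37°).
cos(37°) = 0.7986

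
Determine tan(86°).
tan(86°) = 14.3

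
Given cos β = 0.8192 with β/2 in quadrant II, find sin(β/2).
sin(β/2) = ±√((1 - cos β)/2); positive since β/2 ∈ QII, so sin(β/2) = 0.3007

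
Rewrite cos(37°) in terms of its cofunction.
cos(37°) = sin(90° - 37°) = sin(53°)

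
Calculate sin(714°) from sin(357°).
sin(714°) = 2 sin 357° cos 357° = -0.1045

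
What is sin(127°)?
sin(127°) = 0.7986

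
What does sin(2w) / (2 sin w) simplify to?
sin(2w) / (2 sin w) = cos w (using Double angle)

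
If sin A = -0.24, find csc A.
csc A = 1/sin A = -4.167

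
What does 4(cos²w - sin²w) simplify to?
4(cos²w - sin²w) = 4(cos(2w)) (using Double angle)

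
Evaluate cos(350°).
cos(350°) = 0.9848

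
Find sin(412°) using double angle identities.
sin(412°) = 2 sin 206° cos 206° = 0.788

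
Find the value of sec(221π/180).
sec(221π/180) = -1.325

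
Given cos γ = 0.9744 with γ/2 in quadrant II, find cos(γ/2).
cos(γ/2) = ±√((1 + cos γ)/2); negative since γ/2 ∈ QII, so cos(γ/2) = -0.9936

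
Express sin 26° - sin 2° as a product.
sin 26° - sin 2° = 2 cos(14°) sin(12°)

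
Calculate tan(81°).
tan(81°) = 6.314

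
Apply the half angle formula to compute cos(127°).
cos(127°) = -√((1 + cos 254°)/2) = -0.6018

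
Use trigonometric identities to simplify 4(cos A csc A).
4(cos A csc A) = 4(cot A) (using Reciprocal + quotient)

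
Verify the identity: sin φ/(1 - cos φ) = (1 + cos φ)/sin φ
LHS = sin φ(1 + cos φ) / ((1 - cos φ)(1 + cos φ)) = sin φ(1 + cos φ) / (1 - cos²φ) = sin φ(1 + cos φ) / sin²φ = (1 + cos φ)/sin φ = RHS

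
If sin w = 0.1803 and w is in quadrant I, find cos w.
cos w = 0.9836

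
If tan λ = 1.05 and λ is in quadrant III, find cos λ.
cos λ = -0.6897 (using tan²λ + 1 = sec²λ)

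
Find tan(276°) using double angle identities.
tan(276°) = 2 tan 138° / (1 - tan²138°) = -9.514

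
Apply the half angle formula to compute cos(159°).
cos(159°) = -√((1 + cos 318°)/2) = -0.9336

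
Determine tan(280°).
tan(280°) = -5.671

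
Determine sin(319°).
sin(319°) = -0.6561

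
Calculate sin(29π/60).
sin(29π/60) = 0.9986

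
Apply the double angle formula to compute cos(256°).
cos(256°) = cos²128° - sin²128° = -0.2419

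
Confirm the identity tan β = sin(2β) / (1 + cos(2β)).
RHS = 2 sin β cos β / (2cos²β) = sin β/cos β = tan β = LHS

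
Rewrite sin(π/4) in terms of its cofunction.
sin(π/4) = cos(π/2 - π/4) = cos(π/4)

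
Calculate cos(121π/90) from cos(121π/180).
cos(121π/90) = cos²121π/180 - sin²121π/180 = -0.4695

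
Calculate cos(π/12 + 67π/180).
cos(π/12 + 67π/180) = cos π/12 cos 67π/180 - sin π/12 sin 67π/180 = 0.1392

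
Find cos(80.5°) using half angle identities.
cos(80.5°) = √((1 + cos 161°)/2) = 0.165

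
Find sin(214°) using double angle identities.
sin(214°) = 2 sin 107° cos 107° = -0.5592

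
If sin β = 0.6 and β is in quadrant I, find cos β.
cos β = 0.8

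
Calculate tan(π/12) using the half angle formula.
tan(π/12) = sin π/6 / (1 + cos π/6) = 2-√3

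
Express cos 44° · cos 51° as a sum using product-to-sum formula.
cos 44° cos 51° = (1/2)[cos(44°-51°) + cos(44°+51°)]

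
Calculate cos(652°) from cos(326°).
cos(652°) = 2cos²326° - 1 = 0.3746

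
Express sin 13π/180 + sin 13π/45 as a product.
sin 13π/180 + sin 13π/45 = 2 sin(13π/72) cos(-13π/120)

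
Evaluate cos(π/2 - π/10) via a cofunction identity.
cos(π/2 - π/10) = sin(π/10) = 0.309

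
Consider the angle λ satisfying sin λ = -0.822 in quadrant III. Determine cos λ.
cos λ = ±√(1 - sin²λ) = -0.5695 (negative in QIII)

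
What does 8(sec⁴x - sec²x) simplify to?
8(sec⁴x - sec²x) = 8(tan⁴x + tan²x) (using Pythagorean)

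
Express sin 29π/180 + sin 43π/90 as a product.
sin 29π/180 + sin 43π/90 = 2 sin(23π/72) cos(-19π/120)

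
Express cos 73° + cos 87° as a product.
cos 73° + cos 87° = 2 cos(80°) cos(-7°)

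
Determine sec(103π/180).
sec(103π/180) = -4.445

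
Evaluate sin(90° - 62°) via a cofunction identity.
sin(90° - 62°) = cos(62°) = 0.4695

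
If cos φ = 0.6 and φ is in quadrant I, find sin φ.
sin φ = 0.8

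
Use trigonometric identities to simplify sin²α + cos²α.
sin²α + cos²α = 1 (using Pythagorean identity)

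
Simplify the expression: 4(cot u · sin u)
4(cot u · sin u) = 4(cos u) (using Quotient identity)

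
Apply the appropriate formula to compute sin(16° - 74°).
sin(16° - 74°) = sin 16° cos 74° - cos 16° sin 74° = -0.848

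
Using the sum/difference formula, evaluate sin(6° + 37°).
sin(6° + 37°) = sin 6° cos 37° + cos 6° sin 37° = 0.682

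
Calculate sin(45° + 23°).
sin(45° + 23°) = sin 45° cos 23° + cos 45° sin 23° = 0.9272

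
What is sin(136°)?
sin(136°) = 0.6947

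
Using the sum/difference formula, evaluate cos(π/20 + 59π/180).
cos(π/20 + 59π/180) = cos π/20 cos 59π/180 - sin π/20 sin 59π/180 = 0.3746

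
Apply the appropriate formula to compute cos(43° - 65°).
cos(43° - 65°) = cos 43° cos 65° + sin 43° sin 65° = 0.9272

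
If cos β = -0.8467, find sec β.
sec β = 1/cos β = -1.181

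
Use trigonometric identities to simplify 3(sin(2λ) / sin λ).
3(sin(2λ) / sin λ) = 3(2 cos λ) (using Double angle)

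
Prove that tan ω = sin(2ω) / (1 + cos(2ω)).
RHS = 2 sin ω cos ω / (2cos²ω) = sin ω/cos ω = tan ω = LHS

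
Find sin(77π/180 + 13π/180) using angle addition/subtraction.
sin(77π/180 + 13π/180) = sin 77π/180 cos 13π/180 + cos 77π/180 sin 13π/180 = 1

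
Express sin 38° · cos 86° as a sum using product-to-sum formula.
sin 38° cos 86° = (1/2)[sin(38°+86°) + sin(38°-86°)]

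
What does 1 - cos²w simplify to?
1 - cos²w = sin²w (using Pythagorean identity)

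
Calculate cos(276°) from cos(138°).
cos(276°) = cos²138° - sin²138° = 0.1045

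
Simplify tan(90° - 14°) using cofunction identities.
tan(90° - 14°) = cot(14°)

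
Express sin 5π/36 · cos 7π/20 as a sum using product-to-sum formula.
sin 5π/36 cos 7π/20 = (1/2)[sin(5π/36+7π/20) + sin(5π/36-7π/20)]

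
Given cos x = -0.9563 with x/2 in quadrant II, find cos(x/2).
cos(x/2) = ±√((1 + cos x)/2); negative since x/2 ∈ QII, so cos(x/2) = -0.1478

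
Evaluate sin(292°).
sin(292°) = -0.9272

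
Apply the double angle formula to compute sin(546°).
sin(546°) = 2 sin 273° cos 273° = -0.1045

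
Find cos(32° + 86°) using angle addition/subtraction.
cos(32° + 86°) = cos 32° cos 86° - sin 32° sin 86° = -0.4695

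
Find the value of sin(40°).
sin(40°) = 0.6428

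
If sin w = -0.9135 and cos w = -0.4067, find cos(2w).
cos(2w) = cos²w - sin²w = -0.6691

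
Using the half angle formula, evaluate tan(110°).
tan(110°) = sin 220° / (1 + cos 220°) = -2.747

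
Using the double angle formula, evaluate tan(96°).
tan(96°) = 2 tan 48° / (1 - tan²48°) = -9.514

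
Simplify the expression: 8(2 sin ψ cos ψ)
8(2 sin ψ cos ψ) = 8(sin(2ψ)) (using Double angle)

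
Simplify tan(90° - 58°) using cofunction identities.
tan(90° - 58°) = cot(58°)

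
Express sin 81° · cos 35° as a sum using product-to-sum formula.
sin 81° cos 35° = (1/2)[sin(81°+35°) + sin(81°-35°)]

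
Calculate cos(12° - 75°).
cos(12° - 75°) = cos 12° cos 75° + sin 12° sin 75° = 0.454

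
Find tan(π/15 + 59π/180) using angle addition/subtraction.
tan(π/15 + 59π/180) = (tan π/15 + tan 59π/180)/(1 - tan π/15 tan 59π/180) = 2.904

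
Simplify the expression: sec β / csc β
sec β / csc β = tan β (using Reciprocal identities)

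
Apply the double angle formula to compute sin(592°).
sin(592°) = 2 sin 296° cos 296° = -0.788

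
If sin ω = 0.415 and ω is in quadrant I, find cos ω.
cos ω = 0.9098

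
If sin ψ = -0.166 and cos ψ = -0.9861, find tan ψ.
tan ψ = sin ψ / cos ψ = 0.1683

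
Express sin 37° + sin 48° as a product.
sin 37° + sin 48° = 2 sin(42.5°) cos(-5.5°)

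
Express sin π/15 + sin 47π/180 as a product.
sin π/15 + sin 47π/180 = 2 sin(59π/360) cos(-7π/72)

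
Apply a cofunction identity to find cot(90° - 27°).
cot(90° - 27°) = tan(27°) = 0.5095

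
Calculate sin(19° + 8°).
sin(19° + 8°) = sin 19° cos 8° + cos 19° sin 8° = 0.454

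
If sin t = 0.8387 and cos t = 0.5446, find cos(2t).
cos(2t) = cos²t - sin²t = -0.4068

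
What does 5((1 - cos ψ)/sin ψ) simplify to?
5((1 - cos ψ)/sin ψ) = 5(tan(ψ/2)) (using Half angle)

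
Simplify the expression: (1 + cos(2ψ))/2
(1 + cos(2ψ))/2 = cos²ψ (using Power reduction)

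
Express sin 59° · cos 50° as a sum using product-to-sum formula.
sin 59° cos 50° = (1/2)[sin(59°+50°) + sin(59°-50°)]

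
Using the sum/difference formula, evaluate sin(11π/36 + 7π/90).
sin(11π/36 + 7π/90) = sin 11π/36 cos 7π/90 + cos 11π/36 sin 7π/90 = 0.9336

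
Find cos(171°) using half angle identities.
cos(171°) = -√((1 + cos 342°)/2) = -0.9877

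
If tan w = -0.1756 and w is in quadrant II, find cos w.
cos w = -0.9849 (using tan²w + 1 = sec²w)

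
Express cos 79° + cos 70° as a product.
cos 79° + cos 70° = 2 cos(74.5°) cos(4.5°)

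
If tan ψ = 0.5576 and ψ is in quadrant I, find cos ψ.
cos ψ = 0.8734 (using tan²ψ + 1 = sec²ψ)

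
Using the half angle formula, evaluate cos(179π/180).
cos(179π/180) = -√((1 + cos 179π/90)/2) = -0.9998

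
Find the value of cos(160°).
cos(160°) = -0.9397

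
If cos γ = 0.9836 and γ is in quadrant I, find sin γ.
sin γ = 0.1804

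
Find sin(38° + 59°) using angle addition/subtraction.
sin(38° + 59°) = sin 38° cos 59° + cos 38° sin 59° = 0.9925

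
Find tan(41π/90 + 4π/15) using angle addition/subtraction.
tan(41π/90 + 4π/15) = (tan 41π/90 + tan 4π/15)/(1 - tan 41π/90 tan 4π/15) = -1.192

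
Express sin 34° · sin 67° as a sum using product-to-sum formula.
sin 34° sin 67° = (1/2)[cos(34°-67°) - cos(34°+67°)]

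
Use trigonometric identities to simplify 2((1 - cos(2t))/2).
2((1 - cos(2t))/2) = 2(sin²t) (using Power reduction)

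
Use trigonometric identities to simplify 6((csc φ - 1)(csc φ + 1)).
6((csc φ - 1)(csc φ + 1)) = 6(cot²φ) (using Diff. of squares)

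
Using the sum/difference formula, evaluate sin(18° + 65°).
sin(18° + 65°) = sin 18° cos 65° + cos 18° sin 65° = 0.9925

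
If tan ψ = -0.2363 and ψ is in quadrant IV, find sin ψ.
sin ψ = -0.23 (using tan²ψ + 1 = sec²ψ)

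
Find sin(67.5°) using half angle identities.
sin(67.5°) = √((1 - cos 135°)/2) = √(2+√2)/2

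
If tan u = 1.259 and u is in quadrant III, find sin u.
sin u = -0.783 (using tan²u + 1 = sec²u)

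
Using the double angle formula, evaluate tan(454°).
tan(454°) = 2 tan 227° / (1 - tan²227°) = -14.3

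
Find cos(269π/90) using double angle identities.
cos(269π/90) = 2cos²269π/180 - 1 = -0.9994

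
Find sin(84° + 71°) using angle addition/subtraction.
sin(84° + 71°) = sin 84° cos 71° + cos 84° sin 71° = 0.4226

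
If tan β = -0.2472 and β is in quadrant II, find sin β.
sin β = 0.24 (using tan²β + 1 = sec²β)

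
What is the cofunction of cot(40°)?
cot(40°) = tan(90° - 40°) = tan(50°)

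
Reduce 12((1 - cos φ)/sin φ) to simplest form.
12((1 - cos φ)/sin φ) = 12(tan(φ/2)) (using Half angle)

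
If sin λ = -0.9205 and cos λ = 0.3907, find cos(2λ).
cos(2λ) = cos²λ - sin²λ = -0.6947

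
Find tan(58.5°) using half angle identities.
tan(58.5°) = sin 117° / (1 + cos 117°) = 1.632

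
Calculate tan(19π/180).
tan(19π/180) = 0.3443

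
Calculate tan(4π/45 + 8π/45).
tan(4π/45 + 8π/45) = (tan 4π/45 + tan 8π/45)/(1 - tan 4π/45 tan 8π/45) = 1.111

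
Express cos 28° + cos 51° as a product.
cos 28° + cos 51° = 2 cos(39.5°) cos(-11.5°)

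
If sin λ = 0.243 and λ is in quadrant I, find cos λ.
cos λ = 0.97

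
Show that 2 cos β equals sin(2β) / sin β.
RHS = 2 sin β cos β / sin β = 2 cos β = LHS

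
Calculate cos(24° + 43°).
cos(24° + 43°) = cos 24° cos 43° - sin 24° sin 43° = 0.3907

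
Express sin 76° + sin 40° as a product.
sin 76° + sin 40° = 2 sin(58°) cos(18°)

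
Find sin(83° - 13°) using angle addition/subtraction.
sin(83° - 13°) = sin 83° cos 13° - cos 83° sin 13° = 0.9397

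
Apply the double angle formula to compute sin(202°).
sin(202°) = 2 sin 101° cos 101° = -0.3746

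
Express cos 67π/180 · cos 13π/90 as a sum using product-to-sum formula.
cos 67π/180 cos 13π/90 = (1/2)[cos(67π/180-13π/90) + cos(67π/180+13π/90)]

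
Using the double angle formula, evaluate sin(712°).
sin(712°) = 2 sin 356° cos 356° = -0.1392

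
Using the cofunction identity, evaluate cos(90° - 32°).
cos(90° - 32°) = sin(32°) = 0.5299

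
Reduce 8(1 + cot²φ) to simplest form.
8(1 + cot²φ) = 8(csc²φ) (using Pythagorean identity)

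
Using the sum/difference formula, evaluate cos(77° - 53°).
cos(77° - 53°) = cos 77° cos 53° + sin 77° sin 53° = 0.9135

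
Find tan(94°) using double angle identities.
tan(94°) = 2 tan 47° / (1 - tan²47°) = -14.3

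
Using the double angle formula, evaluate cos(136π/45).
cos(136π/45) = cos²68π/45 - sin²68π/45 = -0.9976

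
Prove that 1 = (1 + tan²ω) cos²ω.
RHS = sec²ω · cos²ω = (1/cos²ω) · cos²ω = 1 = LHS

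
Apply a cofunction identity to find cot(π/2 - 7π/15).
cot(π/2 - 7π/15) = tan(7π/15) = 9.514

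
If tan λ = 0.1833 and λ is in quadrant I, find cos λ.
cos λ = 0.9836 (using tan²λ + 1 = sec²λ)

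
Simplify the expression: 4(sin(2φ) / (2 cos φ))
4(sin(2φ) / (2 cos φ)) = 4(sin φ) (using Double angle)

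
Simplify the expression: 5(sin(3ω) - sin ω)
5(sin(3ω) - sin ω) = 5(2 cos(2ω) sin ω) (using Sum-to-product)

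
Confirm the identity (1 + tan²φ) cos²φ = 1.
LHS = sec²φ · cos²φ = (1/cos²φ) · cos²φ = 1 = RHS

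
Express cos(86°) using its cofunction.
cos(86°) = sin(90° - 86°) = sin(4°)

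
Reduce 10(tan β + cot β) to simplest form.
10(tan β + cot β) = 10(sec β csc β) (using Quotient identities)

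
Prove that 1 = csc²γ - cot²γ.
RHS = 1/sin²γ - cos²γ/sin²γ = (1 - cos²γ)/sin²γ = sin²γ/sin²γ = 1 = LHS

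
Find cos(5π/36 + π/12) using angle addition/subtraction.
cos(5π/36 + π/12) = cos 5π/36 cos π/12 - sin 5π/36 sin π/12 = 0.766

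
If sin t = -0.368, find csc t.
csc t = 1/sin t = -2.717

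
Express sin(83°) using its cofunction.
sin(83°) = cos(90° - 83°) = cos(7°)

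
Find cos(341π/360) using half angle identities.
cos(341π/360) = -√((1 + cos 341π/180)/2) = -0.9863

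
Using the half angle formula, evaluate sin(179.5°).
sin(179.5°) = √((1 - cos 359°)/2) = 0.008727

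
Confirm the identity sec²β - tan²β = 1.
LHS = 1/cos²β - sin²β/cos²β = (1 - sin²β)/cos²β = cos²β/cos²β = 1 = RHS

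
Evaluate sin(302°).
sin(302°) = -0.848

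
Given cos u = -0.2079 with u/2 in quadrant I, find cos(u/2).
cos(u/2) = ±√((1 + cos u)/2); positive since u/2 ∈ QI, so cos(u/2) = 0.6293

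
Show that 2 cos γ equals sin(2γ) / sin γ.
RHS = 2 sin γ cos γ / sin γ = 2 cos γ = LHS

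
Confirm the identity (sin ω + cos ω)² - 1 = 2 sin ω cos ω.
LHS = sin²ω + 2 sin ω cos ω + cos²ω - 1 = (sin²ω + cos²ω) + 2 sin ω cos ω - 1 = 1 + 2 sin ω cos ω - 1 = 2 sin ω cos ω = RHS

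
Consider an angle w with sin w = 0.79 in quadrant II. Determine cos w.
cos w = ±√(1 - sin²w) = -0.6131 (negative in QII)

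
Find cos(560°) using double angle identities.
cos(560°) = cos²280° - sin²280° = -0.9397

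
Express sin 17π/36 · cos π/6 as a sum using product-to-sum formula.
sin 17π/36 cos π/6 = (1/2)[sin(17π/36+π/6) + sin(17π/36-π/6)]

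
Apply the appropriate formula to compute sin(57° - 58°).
sin(57° - 58°) = sin 57° cos 58° - cos 57° sin 58° = -0.01745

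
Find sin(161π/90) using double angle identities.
sin(161π/90) = 2 sin 161π/180 cos 161π/180 = -0.6157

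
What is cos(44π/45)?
cos(44π/45) = -0.9976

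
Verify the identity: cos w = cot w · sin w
RHS = (cos w/sin w) · sin w = cos w = LHS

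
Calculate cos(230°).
cos(230°) = -0.6428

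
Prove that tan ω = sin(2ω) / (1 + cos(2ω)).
RHS = 2 sin ω cos ω / (2cos²ω) = sin ω/cos ω = tan ω = LHS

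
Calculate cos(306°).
cos(306°) = 0.5878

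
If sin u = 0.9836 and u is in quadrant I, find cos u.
cos u = 0.1804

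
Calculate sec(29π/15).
sec(29π/15) = 1.022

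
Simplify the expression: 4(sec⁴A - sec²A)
4(sec⁴A - sec²A) = 4(tan⁴A + tan²A) (using Pythagorean)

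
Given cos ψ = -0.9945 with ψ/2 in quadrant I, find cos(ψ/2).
cos(ψ/2) = ±√((1 + cos ψ)/2); positive since ψ/2 ∈ QI, so cos(ψ/2) = 0.05244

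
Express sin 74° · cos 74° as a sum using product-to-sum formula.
sin 74° cos 74° = (1/2)[sin(74°+74°) + sin(74°-74°)]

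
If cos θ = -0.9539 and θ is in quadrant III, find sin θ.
sin θ = -0.3001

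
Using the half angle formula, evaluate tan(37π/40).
tan(37π/40) = sin 37π/20 / (1 + cos 37π/20) = -0.2401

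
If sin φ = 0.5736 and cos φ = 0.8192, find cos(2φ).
cos(2φ) = cos²φ - sin²φ = 0.3421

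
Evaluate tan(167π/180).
tan(167π/180) = -0.2309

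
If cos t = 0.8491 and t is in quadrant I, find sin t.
sin t = 0.5282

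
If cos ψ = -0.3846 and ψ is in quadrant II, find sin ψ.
sin ψ = 0.9231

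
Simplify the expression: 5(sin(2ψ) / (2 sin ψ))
5(sin(2ψ) / (2 sin ψ)) = 5(cos ψ) (using Double angle)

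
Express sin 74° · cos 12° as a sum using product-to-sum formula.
sin 74° cos 12° = (1/2)[sin(74°+12°) + sin(74°-12°)]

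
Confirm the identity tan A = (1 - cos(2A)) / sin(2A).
RHS = 2sin²A / (2 sin A cos A) = sin A/cos A = tan A = LHS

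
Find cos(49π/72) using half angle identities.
cos(49π/72) = -√((1 + cos 49π/36)/2) = -0.5373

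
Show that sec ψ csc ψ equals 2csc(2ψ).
RHS = 2/sin(2ψ) = 2/(2 sin ψ cos ψ) = 1/(sin ψ cos ψ) = (1/cos ψ)(1/sin ψ) = sec ψ csc ψ = LHS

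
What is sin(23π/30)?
sin(23π/30) = 0.6691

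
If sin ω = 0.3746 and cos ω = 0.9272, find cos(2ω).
cos(2ω) = cos²ω - sin²ω = 0.7194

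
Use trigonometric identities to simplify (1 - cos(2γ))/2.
(1 - cos(2γ))/2 = sin²γ (using Power reduction)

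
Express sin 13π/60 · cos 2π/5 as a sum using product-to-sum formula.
sin 13π/60 cos 2π/5 = (1/2)[sin(13π/60+2π/5) + sin(13π/60-2π/5)]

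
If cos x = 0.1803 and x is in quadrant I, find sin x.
sin x = 0.9836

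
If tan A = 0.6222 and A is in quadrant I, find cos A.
cos A = 0.8491 (using tan²A + 1 = sec²A)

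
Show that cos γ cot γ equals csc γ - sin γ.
RHS = 1/sin γ - sin γ = (1 - sin²γ)/sin γ = cos²γ/sin γ = cos γ · (cos γ/sin γ) = cos γ cot γ = LHS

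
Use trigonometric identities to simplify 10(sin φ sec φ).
10(sin φ sec φ) = 10(tan φ) (using Reciprocal + quotient)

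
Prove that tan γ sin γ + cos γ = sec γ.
LHS = sin²γ/cos γ + cos γ = (sin²γ + cos²γ)/cos γ = 1/cos γ = sec γ = RHS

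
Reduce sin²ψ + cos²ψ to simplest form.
sin²ψ + cos²ψ = 1 (using Pythagorean identity)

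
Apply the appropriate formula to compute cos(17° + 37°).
cos(17° + 37°) = cos 17° cos 37° - sin 17° sin 37° = 0.5878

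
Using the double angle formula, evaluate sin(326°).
sin(326°) = 2 sin 163° cos 163° = -0.5592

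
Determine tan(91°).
tan(91°) = -57.29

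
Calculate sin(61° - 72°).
sin(61° - 72°) = sin 61° cos 72° - cos 61° sin 72° = -0.1908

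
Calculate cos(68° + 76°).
cos(68° + 76°) = cos 68° cos 76° - sin 68° sin 76° = -0.809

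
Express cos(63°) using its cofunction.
cos(63°) = sin(90° - 63°) = sin(27°)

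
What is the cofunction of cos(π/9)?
cos(π/9) = sin(π/2 - π/9) = sin(7π/18)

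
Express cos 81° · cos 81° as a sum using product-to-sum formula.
cos 81° cos 81° = (1/2)[cos(81°-81°) + cos(81°+81°)]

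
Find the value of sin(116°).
sin(116°) = 0.8988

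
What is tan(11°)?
tan(11°) = 0.1944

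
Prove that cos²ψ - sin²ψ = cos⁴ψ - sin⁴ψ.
RHS = (cos²ψ - sin²ψ)(cos²ψ + sin²ψ) = (cos²ψ - sin²ψ) · 1 = cos²ψ - sin²ψ = LHS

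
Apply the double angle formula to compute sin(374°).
sin(374°) = 2 sin 187° cos 187° = 0.2419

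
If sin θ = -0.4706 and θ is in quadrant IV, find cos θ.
cos θ = 0.8823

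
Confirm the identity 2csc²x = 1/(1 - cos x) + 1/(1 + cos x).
RHS = [(1 + cos x) + (1 - cos x)] / [(1 - cos x)(1 + cos x)] = 2/(1 - cos²x) = 2/sin²x = 2csc²x = LHS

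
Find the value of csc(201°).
csc(201°) = -2.79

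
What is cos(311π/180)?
cos(311π/180) = 0.6561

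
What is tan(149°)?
tan(149°) = -0.6009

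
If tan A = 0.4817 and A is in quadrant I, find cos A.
cos A = 0.9009 (using tan²A + 1 = sec²A)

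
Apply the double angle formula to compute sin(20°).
sin(20°) = 2 sin 10° cos 10° = 0.342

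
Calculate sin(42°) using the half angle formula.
sin(42°) = √((1 - cos 84°)/2) = 0.6691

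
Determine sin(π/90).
sin(π/90) = 0.0349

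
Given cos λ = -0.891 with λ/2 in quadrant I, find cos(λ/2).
cos(λ/2) = ±√((1 + cos λ)/2); positive since λ/2 ∈ QI, so cos(λ/2) = 0.2335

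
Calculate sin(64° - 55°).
sin(64° - 55°) = sin 64° cos 55° - cos 64° sin 55° = 0.1564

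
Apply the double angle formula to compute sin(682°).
sin(682°) = 2 sin 341° cos 341° = -0.6157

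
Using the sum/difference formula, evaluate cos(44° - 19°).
cos(44° - 19°) = cos 44° cos 19° + sin 44° sin 19° = 0.9063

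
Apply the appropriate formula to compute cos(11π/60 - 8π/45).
cos(11π/60 - 8π/45) = cos 11π/60 cos 8π/45 + sin 11π/60 sin 8π/45 = 0.9998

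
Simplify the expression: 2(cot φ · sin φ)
2(cot φ · sin φ) = 2(cos φ) (using Quotient identity)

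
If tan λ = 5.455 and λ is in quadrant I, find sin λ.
sin λ = 0.9836 (using tan²λ + 1 = sec²λ)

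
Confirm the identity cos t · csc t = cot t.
LHS = cos t · (1/sin t) = cos t/sin t = cot t = RHS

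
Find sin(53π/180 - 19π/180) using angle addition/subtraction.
sin(53π/180 - 19π/180) = sin 53π/180 cos 19π/180 - cos 53π/180 sin 19π/180 = 0.5592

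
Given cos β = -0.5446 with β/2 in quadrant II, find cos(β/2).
cos(β/2) = ±√((1 + cos β)/2); negative since β/2 ∈ QII, so cos(β/2) = -0.4772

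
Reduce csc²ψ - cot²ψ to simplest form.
csc²ψ - cot²ψ = 1 (using Pythagorean identity)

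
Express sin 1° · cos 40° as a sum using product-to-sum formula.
sin 1° cos 40° = (1/2)[sin(1°+40°) + sin(1°-40°)]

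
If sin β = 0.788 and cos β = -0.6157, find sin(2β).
sin(2β) = 2 sin β cos β = -0.9703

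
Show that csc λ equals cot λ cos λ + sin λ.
RHS = cos²λ/sin λ + sin λ = (cos²λ + sin²λ)/sin λ = 1/sin λ = csc λ = LHS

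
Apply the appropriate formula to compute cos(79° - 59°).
cos(79° - 59°) = cos 79° cos 59° + sin 79° sin 59° = 0.9397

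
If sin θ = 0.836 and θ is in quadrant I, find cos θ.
cos θ = 0.5487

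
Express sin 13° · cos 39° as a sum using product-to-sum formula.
sin 13° cos 39° = (1/2)[sin(13°+39°) + sin(13°-39°)]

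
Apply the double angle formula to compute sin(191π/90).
sin(191π/90) = 2 sin 191π/180 cos 191π/180 = 0.3746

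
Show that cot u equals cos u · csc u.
RHS = cos u · (1/sin u) = cos u/sin u = cot u = LHS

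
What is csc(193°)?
csc(193°) = -4.445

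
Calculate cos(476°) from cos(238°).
cos(476°) = cos²238° - sin²238° = -0.4384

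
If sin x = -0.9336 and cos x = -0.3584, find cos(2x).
cos(2x) = cos²x - sin²x = -0.7432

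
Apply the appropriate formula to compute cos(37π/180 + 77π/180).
cos(37π/180 + 77π/180) = cos 37π/180 cos 77π/180 - sin 37π/180 sin 77π/180 = -0.4067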